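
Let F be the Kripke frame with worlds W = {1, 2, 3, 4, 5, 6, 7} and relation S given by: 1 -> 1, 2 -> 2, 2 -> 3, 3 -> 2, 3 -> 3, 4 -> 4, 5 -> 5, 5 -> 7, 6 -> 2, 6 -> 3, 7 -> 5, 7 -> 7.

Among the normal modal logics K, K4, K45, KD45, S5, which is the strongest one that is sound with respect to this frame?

KD45

Transitive (axiom 4): yes — every two-step S-path is closed by a direct edge.
Euclidean (axiom 5): yes — any two successors of a common world are S-related.
Serial (axiom D): yes — every world has a successor (e.g. 1 S 1).
Reflexive (axiom T): no — 6 is not related to itself.
So F validates K, K4, K45, KD45; S5 would additionally require S to be reflexive. The strongest is KD45.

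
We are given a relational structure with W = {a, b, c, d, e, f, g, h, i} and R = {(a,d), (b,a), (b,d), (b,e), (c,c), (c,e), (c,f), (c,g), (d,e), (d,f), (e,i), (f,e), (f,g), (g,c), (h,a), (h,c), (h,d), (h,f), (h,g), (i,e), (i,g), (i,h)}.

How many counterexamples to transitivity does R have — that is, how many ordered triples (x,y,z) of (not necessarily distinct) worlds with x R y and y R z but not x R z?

24

Enumerating: (a,d,e), (a,d,f), (b,d,f), (b,e,i), (c,e,i), (d,e,i), (d,f,g), (e,i,e), (e,i,g), (e,i,h), (f,e,i), (f,g,c), … and 12 more.
Total: 24.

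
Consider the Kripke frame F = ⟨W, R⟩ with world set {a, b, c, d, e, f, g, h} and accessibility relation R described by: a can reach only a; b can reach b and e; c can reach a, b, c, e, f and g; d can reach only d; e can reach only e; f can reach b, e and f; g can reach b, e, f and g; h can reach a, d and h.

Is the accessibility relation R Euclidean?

No

Euclidean: no — c R a and c R b, but not a R b.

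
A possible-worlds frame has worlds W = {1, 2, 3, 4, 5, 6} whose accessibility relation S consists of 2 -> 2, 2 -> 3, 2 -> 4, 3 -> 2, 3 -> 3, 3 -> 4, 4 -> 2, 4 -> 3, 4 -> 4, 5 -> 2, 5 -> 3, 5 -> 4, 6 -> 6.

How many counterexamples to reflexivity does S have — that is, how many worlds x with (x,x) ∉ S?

2

Enumerating: 1, 5.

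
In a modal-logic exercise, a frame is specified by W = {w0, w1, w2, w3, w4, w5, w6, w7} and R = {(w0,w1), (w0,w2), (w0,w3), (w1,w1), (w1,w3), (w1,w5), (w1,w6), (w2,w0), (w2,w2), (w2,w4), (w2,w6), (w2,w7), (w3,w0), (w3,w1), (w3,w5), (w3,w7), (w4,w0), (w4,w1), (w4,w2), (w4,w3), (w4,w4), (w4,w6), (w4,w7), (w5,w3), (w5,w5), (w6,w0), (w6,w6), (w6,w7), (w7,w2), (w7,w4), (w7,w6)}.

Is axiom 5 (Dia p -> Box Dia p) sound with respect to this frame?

No

The schema 5 characterises exactly the Euclidean frames.
Euclidean: no — w0 R w1 and w0 R w2, but not w1 R w2.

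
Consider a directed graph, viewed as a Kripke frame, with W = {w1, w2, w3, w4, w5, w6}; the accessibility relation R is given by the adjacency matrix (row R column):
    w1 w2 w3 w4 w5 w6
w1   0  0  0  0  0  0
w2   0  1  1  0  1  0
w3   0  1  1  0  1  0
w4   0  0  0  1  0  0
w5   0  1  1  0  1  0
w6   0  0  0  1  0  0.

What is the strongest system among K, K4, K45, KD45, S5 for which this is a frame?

Transitive (axiom 4): yes — every two-step R-path is closed by a direct edge.
Euclidean (axiom 5): yes — any two successors of a common world are R-related.
Serial (axiom D): no — w1 has no R-successor.
Reflexive (axiom T): no — w1 is not related to itself.
So F validates K, K4, K45; KD45 would additionally require R to be serial. The strongest is K45.

K45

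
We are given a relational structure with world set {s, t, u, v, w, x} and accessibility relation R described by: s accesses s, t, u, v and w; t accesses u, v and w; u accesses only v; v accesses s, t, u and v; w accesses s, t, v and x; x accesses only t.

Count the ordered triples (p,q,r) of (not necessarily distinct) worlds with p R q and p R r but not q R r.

Enumerating: (s,t,s), (s,t,t), (s,u,s), (s,u,t), (s,u,u), (s,u,w), (s,v,w), (s,w,u), (s,w,w), (t,u,u), (t,u,w), (t,v,w), … and 16 more.
Total: 28.

28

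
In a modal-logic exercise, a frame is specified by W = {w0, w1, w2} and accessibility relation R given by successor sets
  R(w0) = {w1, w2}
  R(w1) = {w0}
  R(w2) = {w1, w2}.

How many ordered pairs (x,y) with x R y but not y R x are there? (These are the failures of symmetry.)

2

Enumerating: (w0,w2), (w2,w1).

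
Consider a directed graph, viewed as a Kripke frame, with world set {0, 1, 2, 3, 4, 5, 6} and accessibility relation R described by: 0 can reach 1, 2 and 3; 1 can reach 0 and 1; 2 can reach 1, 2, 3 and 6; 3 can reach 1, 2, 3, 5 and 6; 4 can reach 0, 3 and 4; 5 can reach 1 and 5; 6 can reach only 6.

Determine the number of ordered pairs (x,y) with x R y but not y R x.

Enumerating: (0,2), (0,3), (2,1), (2,6), (3,1), (3,5), (3,6), (4,0), (4,3), (5,1).

10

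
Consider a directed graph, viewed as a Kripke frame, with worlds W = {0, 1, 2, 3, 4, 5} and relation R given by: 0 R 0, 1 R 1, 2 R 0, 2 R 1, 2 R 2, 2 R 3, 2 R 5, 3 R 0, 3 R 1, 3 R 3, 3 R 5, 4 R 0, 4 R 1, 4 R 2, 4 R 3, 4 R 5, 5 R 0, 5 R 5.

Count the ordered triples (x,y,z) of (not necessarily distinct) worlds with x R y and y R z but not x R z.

R is transitive; there are no such tuples.

0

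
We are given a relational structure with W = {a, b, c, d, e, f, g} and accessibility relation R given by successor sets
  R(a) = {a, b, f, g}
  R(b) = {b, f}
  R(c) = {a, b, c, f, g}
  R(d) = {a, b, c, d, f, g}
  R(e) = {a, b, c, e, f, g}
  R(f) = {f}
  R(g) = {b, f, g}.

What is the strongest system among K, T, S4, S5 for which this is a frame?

S4

Reflexive (axiom T): yes — every world is R-related to itself.
Transitive (axiom 4): yes — every two-step R-path is closed by a direct edge.
Euclidean (axiom 5): no — a R b and a R g, but not b R g.
So F validates K, T, S4; S5 would additionally require R to be Euclidean. The strongest is S4.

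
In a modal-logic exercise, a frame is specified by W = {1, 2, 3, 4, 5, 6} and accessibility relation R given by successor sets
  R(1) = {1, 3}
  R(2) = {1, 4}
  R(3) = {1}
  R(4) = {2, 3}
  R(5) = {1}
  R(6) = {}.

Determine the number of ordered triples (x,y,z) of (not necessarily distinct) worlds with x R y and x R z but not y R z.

Enumerating: (1,3,3), (2,1,4), (2,4,1), (2,4,4), (4,2,2), (4,2,3), (4,3,2), (4,3,3).

8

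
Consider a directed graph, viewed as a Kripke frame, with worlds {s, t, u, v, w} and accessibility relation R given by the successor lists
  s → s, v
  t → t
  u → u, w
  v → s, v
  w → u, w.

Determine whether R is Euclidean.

Euclidean: yes — any two successors of a common world are R-related.

Yes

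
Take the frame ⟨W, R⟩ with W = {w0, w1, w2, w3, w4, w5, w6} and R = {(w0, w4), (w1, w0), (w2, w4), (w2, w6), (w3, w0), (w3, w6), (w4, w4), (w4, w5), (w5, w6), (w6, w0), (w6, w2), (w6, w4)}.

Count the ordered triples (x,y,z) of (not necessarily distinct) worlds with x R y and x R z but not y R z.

15

Enumerating: (w1,w0,w0), (w2,w4,w6), (w2,w6,w6), (w3,w0,w0), (w3,w0,w6), (w3,w6,w6), (w4,w5,w4), (w4,w5,w5), (w5,w6,w6), (w6,w0,w0), (w6,w0,w2), (w6,w2,w0), (w6,w2,w2), (w6,w4,w0), (w6,w4,w2).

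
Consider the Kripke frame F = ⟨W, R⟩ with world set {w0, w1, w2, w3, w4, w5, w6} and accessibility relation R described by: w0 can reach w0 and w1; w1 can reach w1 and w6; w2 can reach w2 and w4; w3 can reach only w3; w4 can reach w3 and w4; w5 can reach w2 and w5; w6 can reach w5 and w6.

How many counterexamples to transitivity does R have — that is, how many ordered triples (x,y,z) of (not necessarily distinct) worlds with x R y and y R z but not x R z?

Enumerating: (w0,w1,w6), (w1,w6,w5), (w2,w4,w3), (w5,w2,w4), (w6,w5,w2).

5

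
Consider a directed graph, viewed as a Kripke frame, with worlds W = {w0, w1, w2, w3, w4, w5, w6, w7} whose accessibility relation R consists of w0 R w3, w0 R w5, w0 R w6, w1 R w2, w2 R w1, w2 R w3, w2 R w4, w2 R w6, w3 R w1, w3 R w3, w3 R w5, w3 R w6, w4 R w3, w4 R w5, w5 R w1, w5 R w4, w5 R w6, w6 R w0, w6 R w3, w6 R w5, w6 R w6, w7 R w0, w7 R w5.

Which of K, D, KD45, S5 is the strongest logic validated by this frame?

Serial (axiom D): yes — every world has a successor (e.g. w0 R w3).
Euclidean (axiom 5): no — w0 R w5 and w0 R w3, but not w5 R w3.
Transitive (axiom 4): no — w0 R w3 and w3 R w1, but not w0 R w1.
Reflexive (axiom T): no — w0 is not related to itself.
So F validates K, D; KD45 would additionally require R to be Euclidean and transitive. The strongest is D.

D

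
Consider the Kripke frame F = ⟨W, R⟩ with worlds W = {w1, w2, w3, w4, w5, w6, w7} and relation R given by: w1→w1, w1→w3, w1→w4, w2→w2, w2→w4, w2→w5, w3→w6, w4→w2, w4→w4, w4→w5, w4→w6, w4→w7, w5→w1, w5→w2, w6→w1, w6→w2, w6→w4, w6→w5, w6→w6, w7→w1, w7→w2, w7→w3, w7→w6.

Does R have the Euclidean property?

No

Euclidean: no — w1 R w3 and w1 R w4, but not w3 R w4.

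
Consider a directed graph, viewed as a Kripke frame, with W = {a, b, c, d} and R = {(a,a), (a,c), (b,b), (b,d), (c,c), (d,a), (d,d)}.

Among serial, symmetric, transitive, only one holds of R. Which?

Serial: yes — every world has a successor (e.g. a R a).
Symmetric: no — a R c but not c R a.
Transitive: no — b R d and d R a, but not b R a.
Only serial holds.

serial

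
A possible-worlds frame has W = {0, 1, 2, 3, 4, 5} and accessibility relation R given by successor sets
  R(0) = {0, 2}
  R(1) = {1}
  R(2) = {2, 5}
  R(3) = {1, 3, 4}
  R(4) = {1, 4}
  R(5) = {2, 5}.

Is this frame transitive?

Transitive: no — 0 R 2 and 2 R 5, but not 0 R 5.

No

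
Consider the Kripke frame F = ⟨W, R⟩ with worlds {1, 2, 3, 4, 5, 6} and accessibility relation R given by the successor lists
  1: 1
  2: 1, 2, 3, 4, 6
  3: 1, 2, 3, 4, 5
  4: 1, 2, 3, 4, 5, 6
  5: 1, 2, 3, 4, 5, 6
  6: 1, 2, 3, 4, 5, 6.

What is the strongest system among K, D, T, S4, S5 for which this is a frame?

Serial (axiom D): yes — every world has a successor (e.g. 1 R 1).
Reflexive (axiom T): yes — every world is R-related to itself.
Transitive (axiom 4): no — 2 R 3 and 3 R 5, but not 2 R 5.
Euclidean (axiom 5): no — 2 R 1 and 2 R 3, but not 1 R 3.
So F validates K, D, T; S4 would additionally require R to be transitive. The strongest is T.

T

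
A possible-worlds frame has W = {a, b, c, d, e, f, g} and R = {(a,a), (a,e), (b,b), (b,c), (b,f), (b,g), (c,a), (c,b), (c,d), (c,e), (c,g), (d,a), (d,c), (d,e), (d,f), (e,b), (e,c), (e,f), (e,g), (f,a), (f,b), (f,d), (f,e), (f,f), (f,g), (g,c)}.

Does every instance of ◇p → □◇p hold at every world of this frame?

No

Axiom 5 corresponds to the accessibility relation being Euclidean.
Euclidean: no — b R c and b R f, but not c R f.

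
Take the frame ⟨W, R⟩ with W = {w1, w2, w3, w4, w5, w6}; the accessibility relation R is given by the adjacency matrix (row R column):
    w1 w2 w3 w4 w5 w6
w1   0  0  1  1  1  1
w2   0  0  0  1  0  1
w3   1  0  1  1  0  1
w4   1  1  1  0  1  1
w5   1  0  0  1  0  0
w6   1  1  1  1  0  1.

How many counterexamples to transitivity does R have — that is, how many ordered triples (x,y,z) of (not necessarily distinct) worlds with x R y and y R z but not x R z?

Enumerating: (w1,w3,w1), (w1,w4,w1), (w1,w4,w2), (w1,w5,w1), (w1,w6,w1), (w1,w6,w2), (w2,w4,w1), (w2,w4,w2), (w2,w4,w3), (w2,w4,w5), (w2,w6,w1), (w2,w6,w2), … and 19 more.
Total: 31.

31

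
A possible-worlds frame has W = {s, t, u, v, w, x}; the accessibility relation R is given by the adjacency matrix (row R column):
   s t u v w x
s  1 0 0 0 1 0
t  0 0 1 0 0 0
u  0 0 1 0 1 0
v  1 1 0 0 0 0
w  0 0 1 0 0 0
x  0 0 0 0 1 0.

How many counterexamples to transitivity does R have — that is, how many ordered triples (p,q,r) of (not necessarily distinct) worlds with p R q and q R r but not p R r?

6

Enumerating: (s,w,u), (t,u,w), (v,s,w), (v,t,u), (w,u,w), (x,w,u).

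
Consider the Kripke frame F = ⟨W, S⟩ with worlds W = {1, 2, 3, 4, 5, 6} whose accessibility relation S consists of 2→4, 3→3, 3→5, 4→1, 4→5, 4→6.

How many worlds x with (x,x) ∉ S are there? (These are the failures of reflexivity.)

5

Enumerating: 1, 2, 4, 5, 6.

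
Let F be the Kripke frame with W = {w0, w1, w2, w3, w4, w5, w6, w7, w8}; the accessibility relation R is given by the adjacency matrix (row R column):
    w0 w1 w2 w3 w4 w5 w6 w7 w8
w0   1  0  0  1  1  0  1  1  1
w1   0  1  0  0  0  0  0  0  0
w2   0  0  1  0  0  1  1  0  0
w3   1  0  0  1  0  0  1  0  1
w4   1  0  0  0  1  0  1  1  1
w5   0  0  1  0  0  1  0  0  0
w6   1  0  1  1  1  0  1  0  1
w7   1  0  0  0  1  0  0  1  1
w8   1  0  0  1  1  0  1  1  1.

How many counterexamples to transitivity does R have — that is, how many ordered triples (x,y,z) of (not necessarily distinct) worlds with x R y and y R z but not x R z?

Enumerating: (w0,w6,w2), (w2,w6,w0), (w2,w6,w3), (w2,w6,w4), (w2,w6,w8), (w3,w0,w4), (w3,w0,w7), (w3,w6,w2), (w3,w6,w4), (w3,w8,w4), (w3,w8,w7), (w4,w0,w3), … and 14 more.
Total: 26.

26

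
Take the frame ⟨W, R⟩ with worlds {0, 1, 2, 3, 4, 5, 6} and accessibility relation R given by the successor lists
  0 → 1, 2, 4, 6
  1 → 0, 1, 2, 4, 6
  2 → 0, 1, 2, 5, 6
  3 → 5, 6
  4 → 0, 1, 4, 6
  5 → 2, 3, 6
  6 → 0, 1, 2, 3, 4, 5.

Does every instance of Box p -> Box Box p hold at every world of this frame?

No

The schema 4 characterises exactly the transitive frames.
Transitive: no — 0 R 2 and 2 R 5, but not 0 R 5.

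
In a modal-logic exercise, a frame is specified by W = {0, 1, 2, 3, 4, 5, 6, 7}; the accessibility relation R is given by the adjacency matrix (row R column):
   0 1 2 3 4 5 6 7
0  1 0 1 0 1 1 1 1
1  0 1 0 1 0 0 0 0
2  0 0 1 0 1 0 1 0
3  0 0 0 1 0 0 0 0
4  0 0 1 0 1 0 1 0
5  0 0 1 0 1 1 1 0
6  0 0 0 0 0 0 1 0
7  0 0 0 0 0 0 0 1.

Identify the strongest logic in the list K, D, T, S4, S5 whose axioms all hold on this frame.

S4

Serial (axiom D): yes — every world has a successor (e.g. 0 R 0).
Reflexive (axiom T): yes — every world is R-related to itself.
Transitive (axiom 4): yes — every two-step R-path is closed by a direct edge.
Euclidean (axiom 5): no — 0 R 2 and 0 R 5, but not 2 R 5.
So F validates K, D, T, S4; S5 would additionally require R to be Euclidean. The strongest is S4.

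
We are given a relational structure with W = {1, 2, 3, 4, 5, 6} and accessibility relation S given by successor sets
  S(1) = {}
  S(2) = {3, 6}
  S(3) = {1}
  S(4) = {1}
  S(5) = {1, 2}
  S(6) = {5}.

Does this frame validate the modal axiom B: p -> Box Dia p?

No

The schema B characterises exactly the symmetric frames.
Symmetric: no — 2 S 3 but not 3 S 2.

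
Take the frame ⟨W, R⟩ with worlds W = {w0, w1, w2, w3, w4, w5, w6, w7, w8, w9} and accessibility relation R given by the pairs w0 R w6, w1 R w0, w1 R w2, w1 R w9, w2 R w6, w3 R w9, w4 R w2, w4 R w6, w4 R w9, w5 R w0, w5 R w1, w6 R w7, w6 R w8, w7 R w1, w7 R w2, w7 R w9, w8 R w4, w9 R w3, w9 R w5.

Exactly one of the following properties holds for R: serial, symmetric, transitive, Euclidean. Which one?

serial

Serial: yes — every world has a successor (e.g. w0 R w6).
Symmetric: no — w0 R w6 but not w6 R w0.
Transitive: no — w0 R w6 and w6 R w7, but not w0 R w7.
Euclidean: no — w1 R w0 and w1 R w2, but not w0 R w2.
Only serial holds.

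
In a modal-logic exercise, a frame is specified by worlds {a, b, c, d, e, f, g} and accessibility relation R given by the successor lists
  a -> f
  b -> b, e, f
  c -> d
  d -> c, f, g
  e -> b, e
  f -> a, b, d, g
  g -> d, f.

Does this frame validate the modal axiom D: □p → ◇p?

By correspondence theory, D is valid on a frame iff R is serial.
Serial: yes — every world has a successor (e.g. a R f).

Yes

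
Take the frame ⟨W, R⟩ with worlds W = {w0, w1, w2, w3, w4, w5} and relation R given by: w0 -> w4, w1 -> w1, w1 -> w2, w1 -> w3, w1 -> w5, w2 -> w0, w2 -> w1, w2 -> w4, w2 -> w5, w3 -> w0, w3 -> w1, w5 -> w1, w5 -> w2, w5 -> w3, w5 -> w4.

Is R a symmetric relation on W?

No

Symmetric: no — w0 R w4 but not w4 R w0.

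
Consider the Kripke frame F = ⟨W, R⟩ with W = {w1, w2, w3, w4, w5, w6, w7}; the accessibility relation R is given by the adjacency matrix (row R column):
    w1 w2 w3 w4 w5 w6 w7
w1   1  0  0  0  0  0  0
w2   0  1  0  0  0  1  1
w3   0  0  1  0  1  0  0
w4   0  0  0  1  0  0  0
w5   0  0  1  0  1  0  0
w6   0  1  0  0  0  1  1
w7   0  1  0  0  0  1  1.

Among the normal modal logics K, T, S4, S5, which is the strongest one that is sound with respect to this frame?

Reflexive (axiom T): yes — every world is R-related to itself.
Transitive (axiom 4): yes — every two-step R-path is closed by a direct edge.
Euclidean (axiom 5): yes — any two successors of a common world are R-related.
So F validates K, T, S4, S5. The strongest is S5.

S5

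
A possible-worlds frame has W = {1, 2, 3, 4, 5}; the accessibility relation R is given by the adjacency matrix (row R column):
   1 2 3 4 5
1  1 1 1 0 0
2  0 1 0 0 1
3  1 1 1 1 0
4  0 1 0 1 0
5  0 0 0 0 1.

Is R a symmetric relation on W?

Symmetric: no — 1 R 2 but not 2 R 1.

No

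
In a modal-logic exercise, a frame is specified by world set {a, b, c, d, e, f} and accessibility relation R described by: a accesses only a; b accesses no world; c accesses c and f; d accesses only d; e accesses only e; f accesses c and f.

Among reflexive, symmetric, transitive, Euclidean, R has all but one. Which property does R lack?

reflexive

Reflexive: no — b is not related to itself.
Symmetric: yes — every pair in R has its reverse in R.
Transitive: yes — every two-step R-path is closed by a direct edge.
Euclidean: yes — any two successors of a common world are R-related.
Only reflexive fails.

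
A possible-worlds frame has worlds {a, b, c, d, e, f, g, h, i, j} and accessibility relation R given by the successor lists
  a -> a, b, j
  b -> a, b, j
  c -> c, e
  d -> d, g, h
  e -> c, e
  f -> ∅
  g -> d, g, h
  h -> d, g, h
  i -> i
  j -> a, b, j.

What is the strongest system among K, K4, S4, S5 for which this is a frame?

Transitive (axiom 4): yes — every two-step R-path is closed by a direct edge.
Reflexive (axiom T): no — f is not related to itself.
Euclidean (axiom 5): yes — any two successors of a common world are R-related.
So F validates K, K4; S4 would additionally require R to be reflexive. The strongest is K4.

K4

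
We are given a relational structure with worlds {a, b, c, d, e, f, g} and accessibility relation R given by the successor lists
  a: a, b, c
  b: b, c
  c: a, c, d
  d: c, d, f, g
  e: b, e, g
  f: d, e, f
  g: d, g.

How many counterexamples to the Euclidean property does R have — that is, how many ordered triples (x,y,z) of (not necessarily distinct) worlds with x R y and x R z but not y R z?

Enumerating: (a,b,a), (a,c,b), (b,c,b), (c,a,d), (c,d,a), (d,c,f), (d,c,g), (d,f,c), (d,f,g), (d,g,c), (d,g,f), (e,b,e), (e,b,g), (e,g,b), (e,g,e), (f,d,e), (f,e,d), (f,e,f).

18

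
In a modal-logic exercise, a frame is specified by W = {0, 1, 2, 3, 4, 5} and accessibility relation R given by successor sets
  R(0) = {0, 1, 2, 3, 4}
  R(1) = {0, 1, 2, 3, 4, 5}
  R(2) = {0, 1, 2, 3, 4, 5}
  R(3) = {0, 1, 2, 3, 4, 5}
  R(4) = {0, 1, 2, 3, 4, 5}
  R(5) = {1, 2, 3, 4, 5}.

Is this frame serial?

Yes

Serial: yes — every world has a successor (e.g. 0 R 0).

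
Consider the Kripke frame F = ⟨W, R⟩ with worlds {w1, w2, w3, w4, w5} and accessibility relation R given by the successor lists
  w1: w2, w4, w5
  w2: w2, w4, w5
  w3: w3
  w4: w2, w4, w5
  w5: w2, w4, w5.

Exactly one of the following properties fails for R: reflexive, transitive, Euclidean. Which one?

reflexive

Reflexive: no — w1 is not related to itself.
Transitive: yes — every two-step R-path is closed by a direct edge.
Euclidean: yes — any two successors of a common world are R-related.
Only reflexive fails.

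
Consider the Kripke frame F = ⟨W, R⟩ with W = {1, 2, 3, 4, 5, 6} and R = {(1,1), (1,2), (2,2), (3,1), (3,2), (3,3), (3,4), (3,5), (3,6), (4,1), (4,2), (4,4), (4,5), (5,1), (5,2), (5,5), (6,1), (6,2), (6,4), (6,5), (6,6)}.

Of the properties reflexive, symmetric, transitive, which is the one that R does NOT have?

symmetric

Reflexive: yes — every world is R-related to itself.
Symmetric: no — 1 R 2 but not 2 R 1.
Transitive: yes — every two-step R-path is closed by a direct edge.
Only symmetric fails.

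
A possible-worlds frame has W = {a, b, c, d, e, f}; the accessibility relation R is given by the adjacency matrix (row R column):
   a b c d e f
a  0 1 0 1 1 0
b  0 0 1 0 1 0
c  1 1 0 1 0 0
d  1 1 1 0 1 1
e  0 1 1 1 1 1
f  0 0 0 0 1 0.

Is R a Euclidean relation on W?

No

Euclidean: no — a R b and a R d, but not b R d.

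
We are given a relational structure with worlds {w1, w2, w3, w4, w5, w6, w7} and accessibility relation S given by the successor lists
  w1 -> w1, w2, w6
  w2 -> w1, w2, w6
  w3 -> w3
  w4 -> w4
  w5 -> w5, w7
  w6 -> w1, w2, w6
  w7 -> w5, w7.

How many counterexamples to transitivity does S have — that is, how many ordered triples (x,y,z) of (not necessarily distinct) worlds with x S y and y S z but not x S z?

S is transitive; there are no such tuples.

0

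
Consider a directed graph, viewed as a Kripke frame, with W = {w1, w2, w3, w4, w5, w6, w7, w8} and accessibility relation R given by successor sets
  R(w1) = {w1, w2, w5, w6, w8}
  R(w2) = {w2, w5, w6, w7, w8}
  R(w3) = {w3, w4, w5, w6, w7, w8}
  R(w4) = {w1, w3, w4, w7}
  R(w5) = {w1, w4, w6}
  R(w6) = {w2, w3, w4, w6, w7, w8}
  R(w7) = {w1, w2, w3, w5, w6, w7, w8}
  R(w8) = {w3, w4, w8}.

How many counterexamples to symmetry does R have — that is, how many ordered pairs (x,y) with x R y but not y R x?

Enumerating: (w1,w2), (w1,w6), (w1,w8), (w2,w5), (w2,w8), (w3,w5), (w4,w1), (w4,w7), (w5,w4), (w5,w6), (w6,w4), (w6,w8), (w7,w1), (w7,w5), (w7,w8), (w8,w4).

16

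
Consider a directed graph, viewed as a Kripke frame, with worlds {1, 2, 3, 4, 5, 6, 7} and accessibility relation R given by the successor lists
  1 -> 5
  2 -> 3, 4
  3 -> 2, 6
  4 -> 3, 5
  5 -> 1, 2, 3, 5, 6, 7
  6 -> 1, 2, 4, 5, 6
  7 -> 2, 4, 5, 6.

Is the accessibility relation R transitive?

No

Transitive: no — 1 R 5 and 5 R 2, but not 1 R 2.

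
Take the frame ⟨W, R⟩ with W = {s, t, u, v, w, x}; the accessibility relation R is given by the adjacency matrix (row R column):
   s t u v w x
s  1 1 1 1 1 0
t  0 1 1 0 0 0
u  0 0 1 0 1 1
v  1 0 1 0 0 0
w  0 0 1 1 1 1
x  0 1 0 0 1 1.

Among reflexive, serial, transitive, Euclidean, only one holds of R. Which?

serial

Reflexive: no — v is not related to itself.
Serial: yes — every world has a successor (e.g. s R s).
Transitive: no — s R u and u R x, but not s R x.
Euclidean: no — s R t and s R v, but not t R v.
Only serial holds.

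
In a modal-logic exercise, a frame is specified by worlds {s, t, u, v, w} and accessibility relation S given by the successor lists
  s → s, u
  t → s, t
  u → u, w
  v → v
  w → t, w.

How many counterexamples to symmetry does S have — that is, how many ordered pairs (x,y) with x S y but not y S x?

4

Enumerating: (s,u), (t,s), (u,w), (w,t).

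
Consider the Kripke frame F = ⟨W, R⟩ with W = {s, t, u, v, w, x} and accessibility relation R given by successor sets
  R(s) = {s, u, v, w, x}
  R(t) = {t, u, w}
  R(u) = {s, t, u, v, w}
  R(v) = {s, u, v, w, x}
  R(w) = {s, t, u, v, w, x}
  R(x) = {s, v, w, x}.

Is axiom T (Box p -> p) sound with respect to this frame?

Yes

Axiom T corresponds to the accessibility relation being reflexive.
Reflexive: yes — every world is R-related to itself.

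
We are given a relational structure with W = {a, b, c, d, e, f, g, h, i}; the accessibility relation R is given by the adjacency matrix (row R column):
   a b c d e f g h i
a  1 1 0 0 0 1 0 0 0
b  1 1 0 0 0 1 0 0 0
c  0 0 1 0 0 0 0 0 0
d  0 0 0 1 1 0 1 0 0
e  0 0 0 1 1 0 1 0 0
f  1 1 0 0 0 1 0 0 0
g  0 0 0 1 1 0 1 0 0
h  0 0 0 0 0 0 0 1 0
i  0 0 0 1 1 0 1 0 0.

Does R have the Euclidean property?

Euclidean: yes — any two successors of a common world are R-related.

Yes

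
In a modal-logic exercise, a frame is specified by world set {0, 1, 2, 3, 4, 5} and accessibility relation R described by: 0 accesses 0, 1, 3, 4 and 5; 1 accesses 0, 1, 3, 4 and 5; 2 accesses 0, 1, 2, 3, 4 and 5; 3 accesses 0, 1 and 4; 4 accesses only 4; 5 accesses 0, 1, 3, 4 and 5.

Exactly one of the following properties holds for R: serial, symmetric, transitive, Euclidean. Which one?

serial

Serial: yes — every world has a successor (e.g. 0 R 0).
Symmetric: no — 0 R 4 but not 4 R 0.
Transitive: no — 3 R 0 and 0 R 5, but not 3 R 5.
Euclidean: no — 0 R 3 and 0 R 5, but not 3 R 5.
Only serial holds.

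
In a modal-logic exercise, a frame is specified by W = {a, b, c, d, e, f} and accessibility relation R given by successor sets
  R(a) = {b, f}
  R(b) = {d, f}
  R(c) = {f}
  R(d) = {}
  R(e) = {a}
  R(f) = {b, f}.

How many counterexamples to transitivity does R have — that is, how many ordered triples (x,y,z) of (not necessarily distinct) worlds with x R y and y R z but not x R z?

Enumerating: (a,b,d), (b,f,b), (c,f,b), (e,a,b), (e,a,f), (f,b,d).

6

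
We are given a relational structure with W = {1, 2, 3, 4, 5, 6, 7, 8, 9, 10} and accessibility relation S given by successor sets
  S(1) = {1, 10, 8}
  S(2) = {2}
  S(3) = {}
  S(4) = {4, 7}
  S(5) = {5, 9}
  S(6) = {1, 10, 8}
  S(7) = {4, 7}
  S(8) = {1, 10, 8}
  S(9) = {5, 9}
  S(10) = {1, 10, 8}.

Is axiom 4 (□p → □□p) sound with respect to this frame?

Yes

Axiom 4 corresponds to the accessibility relation being transitive.
Transitive: yes — every two-step S-path is closed by a direct edge.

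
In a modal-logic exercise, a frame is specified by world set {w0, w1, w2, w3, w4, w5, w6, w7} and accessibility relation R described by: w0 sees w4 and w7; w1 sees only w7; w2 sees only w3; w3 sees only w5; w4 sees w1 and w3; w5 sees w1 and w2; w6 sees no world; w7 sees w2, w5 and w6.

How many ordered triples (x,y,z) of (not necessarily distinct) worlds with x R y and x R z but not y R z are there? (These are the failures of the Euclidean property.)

Enumerating: (w0,w4,w4), (w0,w4,w7), (w0,w7,w4), (w0,w7,w7), (w1,w7,w7), (w2,w3,w3), (w3,w5,w5), (w4,w1,w1), (w4,w1,w3), (w4,w3,w1), (w4,w3,w3), (w5,w1,w1), … and 11 more.
Total: 23.

23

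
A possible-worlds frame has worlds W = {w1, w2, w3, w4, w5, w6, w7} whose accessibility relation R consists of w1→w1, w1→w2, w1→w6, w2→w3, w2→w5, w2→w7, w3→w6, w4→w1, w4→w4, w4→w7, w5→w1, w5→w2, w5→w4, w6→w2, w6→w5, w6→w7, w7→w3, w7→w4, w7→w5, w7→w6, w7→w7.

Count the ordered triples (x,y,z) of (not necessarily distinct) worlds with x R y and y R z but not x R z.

34

Enumerating: (w1,w2,w3), (w1,w2,w5), (w1,w2,w7), (w1,w6,w5), (w1,w6,w7), (w2,w3,w6), (w2,w5,w1), (w2,w5,w2), (w2,w5,w4), (w2,w7,w4), (w2,w7,w6), (w3,w6,w2), … and 22 more.
Total: 34.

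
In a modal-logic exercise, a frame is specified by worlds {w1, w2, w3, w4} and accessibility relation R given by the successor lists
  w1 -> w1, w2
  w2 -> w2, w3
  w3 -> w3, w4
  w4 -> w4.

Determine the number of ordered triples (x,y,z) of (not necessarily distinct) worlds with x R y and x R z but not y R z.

3

Enumerating: (w1,w2,w1), (w2,w3,w2), (w3,w4,w3).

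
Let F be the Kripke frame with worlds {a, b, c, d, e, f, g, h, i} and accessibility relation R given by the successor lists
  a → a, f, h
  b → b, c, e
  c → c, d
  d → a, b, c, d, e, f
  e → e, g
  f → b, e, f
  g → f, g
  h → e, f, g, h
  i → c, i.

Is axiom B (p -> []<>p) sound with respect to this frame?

No

The schema B characterises exactly the symmetric frames.
Symmetric: no — a R f but not f R a.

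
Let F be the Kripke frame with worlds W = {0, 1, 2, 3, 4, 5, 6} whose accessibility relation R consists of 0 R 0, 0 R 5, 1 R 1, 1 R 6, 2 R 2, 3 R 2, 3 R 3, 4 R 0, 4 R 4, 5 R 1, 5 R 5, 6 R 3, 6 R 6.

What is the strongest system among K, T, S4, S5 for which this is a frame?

Reflexive (axiom T): yes — every world is R-related to itself.
Transitive (axiom 4): no — 0 R 5 and 5 R 1, but not 0 R 1.
Euclidean (axiom 5): no — 0 R 5 and 0 R 0, but not 5 R 0.
So F validates K, T; S4 would additionally require R to be transitive. The strongest is T.

T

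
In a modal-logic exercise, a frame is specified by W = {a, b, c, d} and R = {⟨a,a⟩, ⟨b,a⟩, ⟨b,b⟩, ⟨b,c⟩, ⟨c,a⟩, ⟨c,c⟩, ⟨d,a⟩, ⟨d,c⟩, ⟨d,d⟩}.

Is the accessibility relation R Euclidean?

No

Euclidean: no — b R a and b R c, but not a R c.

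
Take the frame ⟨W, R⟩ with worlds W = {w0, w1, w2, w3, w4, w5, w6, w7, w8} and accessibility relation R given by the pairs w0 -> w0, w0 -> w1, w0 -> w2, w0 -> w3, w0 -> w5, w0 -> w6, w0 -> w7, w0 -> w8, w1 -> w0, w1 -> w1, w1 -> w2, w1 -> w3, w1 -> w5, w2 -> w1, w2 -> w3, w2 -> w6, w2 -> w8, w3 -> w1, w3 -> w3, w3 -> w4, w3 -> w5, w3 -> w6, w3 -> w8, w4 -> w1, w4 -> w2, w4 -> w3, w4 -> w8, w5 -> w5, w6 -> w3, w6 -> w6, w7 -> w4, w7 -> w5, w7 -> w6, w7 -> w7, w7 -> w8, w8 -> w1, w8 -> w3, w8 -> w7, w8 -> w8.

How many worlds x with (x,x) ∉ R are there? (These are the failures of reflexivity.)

2

Enumerating: w2, w4.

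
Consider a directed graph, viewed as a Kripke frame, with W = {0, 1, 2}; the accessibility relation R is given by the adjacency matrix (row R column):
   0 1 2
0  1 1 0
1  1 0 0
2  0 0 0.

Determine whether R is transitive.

Transitive: no — 1 R 0 and 0 R 1, but not 1 R 1.

No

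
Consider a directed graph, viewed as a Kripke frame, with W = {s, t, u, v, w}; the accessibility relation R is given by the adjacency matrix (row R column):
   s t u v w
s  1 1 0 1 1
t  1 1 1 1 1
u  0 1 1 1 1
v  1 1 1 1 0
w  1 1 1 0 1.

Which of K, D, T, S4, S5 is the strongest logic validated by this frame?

Serial (axiom D): yes — every world has a successor (e.g. s R s).
Reflexive (axiom T): yes — every world is R-related to itself.
Transitive (axiom 4): no — s R t and t R u, but not s R u.
Euclidean (axiom 5): no — s R v and s R w, but not v R w.
So F validates K, D, T; S4 would additionally require R to be transitive. The strongest is T.

T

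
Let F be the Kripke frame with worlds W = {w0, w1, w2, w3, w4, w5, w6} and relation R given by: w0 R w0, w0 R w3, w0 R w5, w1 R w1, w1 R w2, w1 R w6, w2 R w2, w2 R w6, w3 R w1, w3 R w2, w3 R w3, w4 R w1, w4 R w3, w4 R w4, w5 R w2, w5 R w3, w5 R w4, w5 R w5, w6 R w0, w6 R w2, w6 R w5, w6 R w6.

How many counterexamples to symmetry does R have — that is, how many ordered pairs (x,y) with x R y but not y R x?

Enumerating: (w0,w3), (w0,w5), (w1,w2), (w1,w6), (w3,w1), (w3,w2), (w4,w1), (w4,w3), (w5,w2), (w5,w3), (w5,w4), (w6,w0), (w6,w5).

13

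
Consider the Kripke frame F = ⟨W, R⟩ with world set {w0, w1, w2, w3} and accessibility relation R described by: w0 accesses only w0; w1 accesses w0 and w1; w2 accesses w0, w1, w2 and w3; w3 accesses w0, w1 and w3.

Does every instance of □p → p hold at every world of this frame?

Axiom T corresponds to the accessibility relation being reflexive.
Reflexive: yes — every world is R-related to itself.

Yes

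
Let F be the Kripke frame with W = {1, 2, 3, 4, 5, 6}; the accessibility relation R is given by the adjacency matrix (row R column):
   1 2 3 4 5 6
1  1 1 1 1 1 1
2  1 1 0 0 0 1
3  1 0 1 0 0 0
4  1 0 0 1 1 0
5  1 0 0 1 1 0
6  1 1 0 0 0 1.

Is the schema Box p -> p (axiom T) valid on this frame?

By correspondence theory, T is valid on a frame iff R is reflexive.
Reflexive: yes — every world is R-related to itself.

Yes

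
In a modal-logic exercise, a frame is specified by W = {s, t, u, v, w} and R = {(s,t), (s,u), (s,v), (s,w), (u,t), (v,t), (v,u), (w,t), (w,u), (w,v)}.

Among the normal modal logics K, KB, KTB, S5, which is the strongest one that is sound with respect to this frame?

K

Symmetric (axiom B): no — s R t but not t R s.
Reflexive (axiom T): no — s is not related to itself.
Euclidean (axiom 5): no — s R t and s R u, but not t R u.
So F validates K; KB would additionally require R to be symmetric. The strongest is K.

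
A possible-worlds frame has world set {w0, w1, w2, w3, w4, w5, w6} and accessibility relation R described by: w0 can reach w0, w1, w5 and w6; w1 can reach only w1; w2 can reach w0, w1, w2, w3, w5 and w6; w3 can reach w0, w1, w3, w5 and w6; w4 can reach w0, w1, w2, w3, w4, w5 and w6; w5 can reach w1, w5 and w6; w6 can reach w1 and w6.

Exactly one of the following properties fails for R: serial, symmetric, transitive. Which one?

Serial: yes — every world has a successor (e.g. w0 R w0).
Symmetric: no — w0 R w1 but not w1 R w0.
Transitive: yes — every two-step R-path is closed by a direct edge.
Only symmetric fails.

symmetric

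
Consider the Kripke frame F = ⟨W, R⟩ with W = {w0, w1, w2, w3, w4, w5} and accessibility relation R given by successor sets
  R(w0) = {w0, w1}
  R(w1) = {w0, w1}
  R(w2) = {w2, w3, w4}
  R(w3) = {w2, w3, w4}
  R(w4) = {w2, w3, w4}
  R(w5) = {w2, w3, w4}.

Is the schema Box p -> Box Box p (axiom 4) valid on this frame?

By correspondence theory, 4 is valid on a frame iff R is transitive.
Transitive: yes — every two-step R-path is closed by a direct edge.

Yes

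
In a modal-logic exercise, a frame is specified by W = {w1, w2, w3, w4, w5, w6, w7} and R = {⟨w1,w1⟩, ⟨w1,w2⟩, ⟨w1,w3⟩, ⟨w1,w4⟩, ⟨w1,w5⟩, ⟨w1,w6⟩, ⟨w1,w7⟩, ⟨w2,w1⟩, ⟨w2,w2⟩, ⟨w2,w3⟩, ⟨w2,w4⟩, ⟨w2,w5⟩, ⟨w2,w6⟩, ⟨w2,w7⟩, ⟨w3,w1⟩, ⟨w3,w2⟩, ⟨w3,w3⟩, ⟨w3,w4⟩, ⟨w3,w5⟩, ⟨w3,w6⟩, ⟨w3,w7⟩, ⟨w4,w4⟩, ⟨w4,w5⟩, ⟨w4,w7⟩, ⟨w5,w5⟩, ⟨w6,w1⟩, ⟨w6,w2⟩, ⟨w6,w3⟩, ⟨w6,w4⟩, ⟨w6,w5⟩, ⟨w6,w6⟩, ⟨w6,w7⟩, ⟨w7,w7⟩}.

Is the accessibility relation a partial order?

Reflexive: yes — every world is R-related to itself.
Transitive: yes — every two-step R-path is closed by a direct edge.
Antisymmetric: no — w1 R w2 and w2 R w1 with w1 ≠ w2.
So R is not a partial order.

No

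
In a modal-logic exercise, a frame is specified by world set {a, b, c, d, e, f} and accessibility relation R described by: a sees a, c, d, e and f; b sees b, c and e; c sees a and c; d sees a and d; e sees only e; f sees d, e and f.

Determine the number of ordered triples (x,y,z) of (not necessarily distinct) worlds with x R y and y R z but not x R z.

8

Enumerating: (b,c,a), (c,a,d), (c,a,e), (c,a,f), (d,a,c), (d,a,e), (d,a,f), (f,d,a).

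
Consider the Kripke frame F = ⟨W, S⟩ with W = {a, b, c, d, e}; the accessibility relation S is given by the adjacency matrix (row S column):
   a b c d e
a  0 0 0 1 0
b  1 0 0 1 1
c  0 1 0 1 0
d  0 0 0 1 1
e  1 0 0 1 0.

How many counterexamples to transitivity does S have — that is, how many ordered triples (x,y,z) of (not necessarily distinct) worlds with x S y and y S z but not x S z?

Enumerating: (a,d,e), (c,b,a), (c,b,e), (c,d,e), (d,e,a), (e,d,e).

6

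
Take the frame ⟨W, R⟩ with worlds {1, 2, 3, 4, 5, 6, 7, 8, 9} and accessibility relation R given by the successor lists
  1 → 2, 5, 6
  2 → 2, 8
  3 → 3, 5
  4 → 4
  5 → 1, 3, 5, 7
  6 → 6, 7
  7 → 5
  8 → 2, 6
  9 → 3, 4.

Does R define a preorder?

No

Reflexive: no — 1 is not related to itself.
Transitive: no — 1 R 2 and 2 R 8, but not 1 R 8.
So R is not a preorder.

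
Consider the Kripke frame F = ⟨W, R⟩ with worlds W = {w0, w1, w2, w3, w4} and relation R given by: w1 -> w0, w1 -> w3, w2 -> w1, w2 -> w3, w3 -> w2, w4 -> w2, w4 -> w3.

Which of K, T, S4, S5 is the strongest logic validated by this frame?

K

Reflexive (axiom T): no — w0 is not related to itself.
Transitive (axiom 4): no — w1 R w3 and w3 R w2, but not w1 R w2.
Euclidean (axiom 5): no — w1 R w0 and w1 R w3, but not w0 R w3.
So F validates K; T would additionally require R to be reflexive. The strongest is K.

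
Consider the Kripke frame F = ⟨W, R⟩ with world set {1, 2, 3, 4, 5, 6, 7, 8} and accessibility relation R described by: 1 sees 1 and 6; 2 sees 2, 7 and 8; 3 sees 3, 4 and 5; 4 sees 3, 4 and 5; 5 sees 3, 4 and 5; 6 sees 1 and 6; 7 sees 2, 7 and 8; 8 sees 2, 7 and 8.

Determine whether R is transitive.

Yes

Transitive: yes — every two-step R-path is closed by a direct edge.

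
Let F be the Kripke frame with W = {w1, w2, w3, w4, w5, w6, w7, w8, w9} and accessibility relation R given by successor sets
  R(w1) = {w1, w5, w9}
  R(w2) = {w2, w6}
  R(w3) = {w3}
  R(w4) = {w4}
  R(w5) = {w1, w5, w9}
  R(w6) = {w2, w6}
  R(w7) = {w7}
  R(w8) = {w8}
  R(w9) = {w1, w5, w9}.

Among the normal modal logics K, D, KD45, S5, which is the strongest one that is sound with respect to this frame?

Serial (axiom D): yes — every world has a successor (e.g. w1 R w1).
Euclidean (axiom 5): yes — any two successors of a common world are R-related.
Transitive (axiom 4): yes — every two-step R-path is closed by a direct edge.
Reflexive (axiom T): yes — every world is R-related to itself.
So F validates K, D, KD45, S5. The strongest is S5.

S5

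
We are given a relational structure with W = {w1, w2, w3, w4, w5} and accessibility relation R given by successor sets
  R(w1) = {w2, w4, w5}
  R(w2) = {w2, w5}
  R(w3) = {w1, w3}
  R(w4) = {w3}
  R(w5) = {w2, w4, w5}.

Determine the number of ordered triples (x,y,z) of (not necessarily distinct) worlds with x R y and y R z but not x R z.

7

Enumerating: (w1,w4,w3), (w2,w5,w4), (w3,w1,w2), (w3,w1,w4), (w3,w1,w5), (w4,w3,w1), (w5,w4,w3).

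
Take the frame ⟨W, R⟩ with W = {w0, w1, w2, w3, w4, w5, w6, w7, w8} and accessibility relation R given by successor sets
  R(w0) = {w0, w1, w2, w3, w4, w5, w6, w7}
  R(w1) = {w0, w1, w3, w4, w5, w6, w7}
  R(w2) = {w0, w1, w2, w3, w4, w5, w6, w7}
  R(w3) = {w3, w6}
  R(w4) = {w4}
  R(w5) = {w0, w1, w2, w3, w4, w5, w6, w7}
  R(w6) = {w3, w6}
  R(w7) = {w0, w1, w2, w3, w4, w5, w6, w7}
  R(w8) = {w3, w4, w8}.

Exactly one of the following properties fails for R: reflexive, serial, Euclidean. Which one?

Euclidean

Reflexive: yes — every world is R-related to itself.
Serial: yes — every world has a successor (e.g. w0 R w0).
Euclidean: no — w0 R w1 and w0 R w2, but not w1 R w2.
Only Euclidean fails.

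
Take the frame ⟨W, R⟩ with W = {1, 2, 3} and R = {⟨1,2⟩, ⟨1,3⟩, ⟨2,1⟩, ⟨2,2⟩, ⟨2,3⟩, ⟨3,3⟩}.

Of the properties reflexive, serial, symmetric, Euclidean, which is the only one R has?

serial

Reflexive: no — 1 is not related to itself.
Serial: yes — every world has a successor (e.g. 1 R 2).
Symmetric: no — 1 R 3 but not 3 R 1.
Euclidean: no — 1 R 3 and 1 R 2, but not 3 R 2.
Only serial holds.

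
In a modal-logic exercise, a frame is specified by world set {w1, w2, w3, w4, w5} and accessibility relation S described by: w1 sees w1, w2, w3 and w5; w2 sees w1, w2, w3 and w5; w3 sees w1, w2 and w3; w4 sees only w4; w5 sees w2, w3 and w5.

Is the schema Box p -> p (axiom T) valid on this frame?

Yes

Axiom T corresponds to the accessibility relation being reflexive.
Reflexive: yes — every world is S-related to itself.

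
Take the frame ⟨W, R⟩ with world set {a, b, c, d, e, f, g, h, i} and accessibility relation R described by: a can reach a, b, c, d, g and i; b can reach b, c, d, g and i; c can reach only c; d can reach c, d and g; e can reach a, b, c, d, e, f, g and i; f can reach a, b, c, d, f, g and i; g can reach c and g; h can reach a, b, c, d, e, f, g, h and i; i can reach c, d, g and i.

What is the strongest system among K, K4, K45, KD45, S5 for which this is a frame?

K4

Transitive (axiom 4): yes — every two-step R-path is closed by a direct edge.
Euclidean (axiom 5): no — a R c and a R b, but not c R b.
Serial (axiom D): yes — every world has a successor (e.g. a R a).
Reflexive (axiom T): yes — every world is R-related to itself.
So F validates K, K4; K45 would additionally require R to be Euclidean. The strongest is K4.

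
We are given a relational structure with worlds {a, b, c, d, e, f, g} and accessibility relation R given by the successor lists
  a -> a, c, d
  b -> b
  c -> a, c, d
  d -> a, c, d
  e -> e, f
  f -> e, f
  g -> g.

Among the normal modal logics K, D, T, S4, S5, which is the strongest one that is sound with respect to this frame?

Serial (axiom D): yes — every world has a successor (e.g. a R a).
Reflexive (axiom T): yes — every world is R-related to itself.
Transitive (axiom 4): yes — every two-step R-path is closed by a direct edge.
Euclidean (axiom 5): yes — any two successors of a common world are R-related.
So F validates K, D, T, S4, S5. The strongest is S5.

S5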